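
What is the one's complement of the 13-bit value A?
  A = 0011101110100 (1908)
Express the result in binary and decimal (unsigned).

Flip each bit (0->1, 1->0):
  0011101110100
  1100010001011

Answer: 1100010001011 (6283)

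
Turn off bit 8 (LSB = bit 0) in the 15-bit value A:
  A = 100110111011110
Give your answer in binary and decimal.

Mask = ~(1 << 8) = 111111011111111
Bit 8 of A is 1, so AND-ing with the mask clears it to 0.
  100110111011110
& 111111011111111
-----------------
  100110011011110

Answer: 100110011011110 (19678)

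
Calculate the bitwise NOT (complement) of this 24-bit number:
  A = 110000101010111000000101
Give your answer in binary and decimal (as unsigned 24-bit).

Flip each bit (0->1, 1->0):
  110000101010111000000101
  001111010101000111111010

Answer: 001111010101000111111010 (4018682)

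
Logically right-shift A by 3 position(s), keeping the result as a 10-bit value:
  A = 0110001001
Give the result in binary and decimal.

Logical shift right by 3: drop the bottom 3 bit(s), prepend 3 zero(s) on the left.
  0110001001  ->  keep [0110001], discard [001], prepend 000
= 0000110001

Answer: 0000110001 (49)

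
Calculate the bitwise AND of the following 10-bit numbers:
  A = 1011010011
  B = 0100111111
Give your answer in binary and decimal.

Apply & to each column (1 only where both bits are 1):
  1011010011
& 0100111111
------------
  0000010011

Answer: 0000010011 (19)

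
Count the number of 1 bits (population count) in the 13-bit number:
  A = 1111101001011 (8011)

1111101001011
1-bits at positions (from bit 0 = LSB): 0, 1, 3, 6, 8, 9, 10, 11, 12
Count = 9

Answer: 9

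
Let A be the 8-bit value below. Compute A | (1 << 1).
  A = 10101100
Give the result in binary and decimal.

Mask = 1 << 1 = 00000010
Bit 1 of A is 0, so OR-ing with the mask flips it to 1.
  10101100
| 00000010
----------
  10101110

Answer: 10101110 (174)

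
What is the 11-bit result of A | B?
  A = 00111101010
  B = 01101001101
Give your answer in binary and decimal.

Apply | to each column (1 where either bit is 1):
  00111101010
| 01101001101
-------------
  01111101111

Answer: 01111101111 (1007)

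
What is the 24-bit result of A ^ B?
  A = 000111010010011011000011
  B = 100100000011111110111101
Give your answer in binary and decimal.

Apply ^ to each column (1 where bits differ):
  000111010010011011000011
^ 100100000011111110111101
--------------------------
  100011010001100101111110

Answer: 100011010001100101111110 (9247102)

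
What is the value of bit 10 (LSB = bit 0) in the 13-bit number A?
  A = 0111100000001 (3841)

Bit 10 is the 11th from the right.
  0111100000001
    ^
That bit is 1.

Answer: 1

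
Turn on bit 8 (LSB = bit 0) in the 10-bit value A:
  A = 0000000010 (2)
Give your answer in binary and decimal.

Mask = 1 << 8 = 0100000000
Bit 8 of A is 0, so OR-ing with the mask flips it to 1.
  0000000010
| 0100000000
------------
  0100000010

Answer: 0100000010 (258)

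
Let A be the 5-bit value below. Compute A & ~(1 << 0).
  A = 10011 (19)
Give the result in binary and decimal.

Mask = ~(1 << 0) = 11110
Bit 0 of A is 1, so AND-ing with the mask clears it to 0.
  10011
& 11110
-------
  10010

Answer: 10010 (18)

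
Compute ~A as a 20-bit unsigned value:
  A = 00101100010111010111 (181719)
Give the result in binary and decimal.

Flip each bit (0->1, 1->0):
  00101100010111010111
  11010011101000101000

Answer: 11010011101000101000 (866856)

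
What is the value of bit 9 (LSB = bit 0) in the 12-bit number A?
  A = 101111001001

Bit 9 is the 10th from the right.
  101111001001
    ^
That bit is 1.

Answer: 1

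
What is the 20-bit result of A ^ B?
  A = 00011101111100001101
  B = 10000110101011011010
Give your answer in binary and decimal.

Apply ^ to each column (1 where bits differ):
  00011101111100001101
^ 10000110101011011010
----------------------
  10011011010111010111

Answer: 10011011010111010111 (636375)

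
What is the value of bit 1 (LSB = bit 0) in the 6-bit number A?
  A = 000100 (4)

Bit 1 is the 2nd from the right.
  000100
      ^
That bit is 0.

Answer: 0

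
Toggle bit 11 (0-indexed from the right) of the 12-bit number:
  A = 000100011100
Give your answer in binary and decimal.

Mask = 1 << 11 = 100000000000
Bit 11 of A is 0; XOR with the mask flips it to 1.
  000100011100
^ 100000000000
--------------
  100100011100

Answer: 100100011100 (2332)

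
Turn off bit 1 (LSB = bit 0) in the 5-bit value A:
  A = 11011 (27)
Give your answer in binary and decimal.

Mask = ~(1 << 1) = 11101
Bit 1 of A is 1, so AND-ing with the mask clears it to 0.
  11011
& 11101
-------
  11001

Answer: 11001 (25)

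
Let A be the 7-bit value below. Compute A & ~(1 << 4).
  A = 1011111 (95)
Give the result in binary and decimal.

Mask = ~(1 << 4) = 1101111
Bit 4 of A is 1, so AND-ing with the mask clears it to 0.
  1011111
& 1101111
---------
  1001111

Answer: 1001111 (79)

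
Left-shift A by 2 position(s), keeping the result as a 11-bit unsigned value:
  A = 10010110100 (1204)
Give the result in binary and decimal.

Shift left by 2: drop the top 2 bit(s), append 2 zero(s) on the right.
  10010110100  ->  discard [10], keep [010110100], append 00
= 01011010000

Answer: 01011010000 (720)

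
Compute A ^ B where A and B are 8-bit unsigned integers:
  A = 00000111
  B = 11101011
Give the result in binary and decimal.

Apply ^ to each column (1 where bits differ):
  00000111
^ 11101011
----------
  11101100

Answer: 11101100 (236)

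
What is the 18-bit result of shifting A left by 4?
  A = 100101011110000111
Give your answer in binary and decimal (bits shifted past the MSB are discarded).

Shift left by 4: drop the top 4 bit(s), append 4 zero(s) on the right.
  100101011110000111  ->  discard [1001], keep [01011110000111], append 0000
= 010111100001110000

Answer: 010111100001110000 (96368)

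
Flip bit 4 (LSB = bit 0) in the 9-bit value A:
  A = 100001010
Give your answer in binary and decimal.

Mask = 1 << 4 = 000010000
Bit 4 of A is 0; XOR with the mask flips it to 1.
  100001010
^ 000010000
-----------
  100011010

Answer: 100011010 (282)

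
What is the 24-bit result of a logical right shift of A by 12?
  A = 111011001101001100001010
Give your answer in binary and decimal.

Logical shift right by 12: drop the bottom 12 bit(s), prepend 12 zero(s) on the left.
  111011001101001100001010  ->  keep [111011001101], discard [001100001010], prepend 000000000000
= 000000000000111011001101

Answer: 000000000000111011001101 (3789)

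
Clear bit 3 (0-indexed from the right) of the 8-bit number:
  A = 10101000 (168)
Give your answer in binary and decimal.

Mask = ~(1 << 3) = 11110111
Bit 3 of A is 1, so AND-ing with the mask clears it to 0.
  10101000
& 11110111
----------
  10100000

Answer: 10100000 (160)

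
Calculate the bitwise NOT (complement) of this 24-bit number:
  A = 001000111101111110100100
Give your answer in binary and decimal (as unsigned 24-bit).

Flip each bit (0->1, 1->0):
  001000111101111110100100
  110111000010000001011011

Answer: 110111000010000001011011 (14426203)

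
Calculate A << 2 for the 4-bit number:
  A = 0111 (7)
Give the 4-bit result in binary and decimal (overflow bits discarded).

Shift left by 2: drop the top 2 bit(s), append 2 zero(s) on the right.
  0111  ->  discard [01], keep [11], append 00
= 1100

Answer: 1100 (12)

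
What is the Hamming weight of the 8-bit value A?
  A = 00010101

00010101
1-bits at positions (from bit 0 = LSB): 0, 2, 4
Count = 3

Answer: 3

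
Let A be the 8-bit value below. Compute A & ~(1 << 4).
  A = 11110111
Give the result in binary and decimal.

Mask = ~(1 << 4) = 11101111
Bit 4 of A is 1, so AND-ing with the mask clears it to 0.
  11110111
& 11101111
----------
  11100111

Answer: 11100111 (231)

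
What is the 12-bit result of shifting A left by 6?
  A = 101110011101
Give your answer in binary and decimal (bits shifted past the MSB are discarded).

Shift left by 6: drop the top 6 bit(s), append 6 zero(s) on the right.
  101110011101  ->  discard [101110], keep [011101], append 000000
= 011101000000

Answer: 011101000000 (1856)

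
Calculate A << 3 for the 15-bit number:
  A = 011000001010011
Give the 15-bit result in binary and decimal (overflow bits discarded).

Shift left by 3: drop the top 3 bit(s), append 3 zero(s) on the right.
  011000001010011  ->  discard [011], keep [000001010011], append 000
= 000001010011000

Answer: 000001010011000 (664)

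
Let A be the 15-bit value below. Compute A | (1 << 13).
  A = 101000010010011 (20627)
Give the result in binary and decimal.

Mask = 1 << 13 = 010000000000000
Bit 13 of A is 0, so OR-ing with the mask flips it to 1.
  101000010010011
| 010000000000000
-----------------
  111000010010011

Answer: 111000010010011 (28819)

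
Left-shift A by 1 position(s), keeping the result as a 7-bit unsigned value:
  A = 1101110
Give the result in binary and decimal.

Shift left by 1: drop the top 1 bit(s), append 1 zero(s) on the right.
  1101110  ->  discard [1], keep [101110], append 0
= 1011100

Answer: 1011100 (92)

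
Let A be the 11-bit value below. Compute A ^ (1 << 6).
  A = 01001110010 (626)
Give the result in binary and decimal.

Mask = 1 << 6 = 00001000000
Bit 6 of A is 1; XOR with the mask flips it to 0.
  01001110010
^ 00001000000
-------------
  01000110010

Answer: 01000110010 (562)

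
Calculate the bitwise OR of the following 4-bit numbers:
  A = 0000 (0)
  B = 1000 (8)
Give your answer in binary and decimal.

Apply | to each column (1 where either bit is 1):
  0000
| 1000
------
  1000

Answer: 1000 (8)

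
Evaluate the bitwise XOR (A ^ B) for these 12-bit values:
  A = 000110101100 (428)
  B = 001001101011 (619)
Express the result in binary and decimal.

Apply ^ to each column (1 where bits differ):
  000110101100
^ 001001101011
--------------
  001111000111

Answer: 001111000111 (967)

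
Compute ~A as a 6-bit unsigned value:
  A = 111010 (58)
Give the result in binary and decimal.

Flip each bit (0->1, 1->0):
  111010
  000101

Answer: 000101 (5)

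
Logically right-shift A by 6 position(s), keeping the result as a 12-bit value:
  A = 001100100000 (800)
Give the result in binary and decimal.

Logical shift right by 6: drop the bottom 6 bit(s), prepend 6 zero(s) on the left.
  001100100000  ->  keep [001100], discard [100000], prepend 000000
= 000000001100

Answer: 000000001100 (12)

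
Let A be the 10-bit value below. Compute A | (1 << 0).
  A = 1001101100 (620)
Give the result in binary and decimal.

Mask = 1 << 0 = 0000000001
Bit 0 of A is 0, so OR-ing with the mask flips it to 1.
  1001101100
| 0000000001
------------
  1001101101

Answer: 1001101101 (621)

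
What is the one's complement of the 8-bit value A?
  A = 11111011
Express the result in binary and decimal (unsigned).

Flip each bit (0->1, 1->0):
  11111011
  00000100

Answer: 00000100 (4)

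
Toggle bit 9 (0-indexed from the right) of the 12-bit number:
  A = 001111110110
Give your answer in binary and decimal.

Mask = 1 << 9 = 001000000000
Bit 9 of A is 1; XOR with the mask flips it to 0.
  001111110110
^ 001000000000
--------------
  000111110110

Answer: 000111110110 (502)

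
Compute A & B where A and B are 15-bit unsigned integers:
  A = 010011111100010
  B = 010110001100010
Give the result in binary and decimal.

Apply & to each column (1 only where both bits are 1):
  010011111100010
& 010110001100010
-----------------
  010010001100010

Answer: 010010001100010 (9314)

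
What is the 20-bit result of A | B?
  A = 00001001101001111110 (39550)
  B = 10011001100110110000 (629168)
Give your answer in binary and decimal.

Apply | to each column (1 where either bit is 1):
  00001001101001111110
| 10011001100110110000
----------------------
  10011001101111111110

Answer: 10011001101111111110 (629758)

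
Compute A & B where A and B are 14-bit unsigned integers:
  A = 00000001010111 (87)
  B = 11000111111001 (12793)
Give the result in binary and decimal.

Apply & to each column (1 only where both bits are 1):
  00000001010111
& 11000111111001
----------------
  00000001010001

Answer: 00000001010001 (81)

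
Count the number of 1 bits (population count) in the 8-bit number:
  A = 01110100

01110100
1-bits at positions (from bit 0 = LSB): 2, 4, 5, 6
Count = 4

Answer: 4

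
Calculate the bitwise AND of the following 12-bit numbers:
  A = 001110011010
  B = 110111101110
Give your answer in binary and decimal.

Apply & to each column (1 only where both bits are 1):
  001110011010
& 110111101110
--------------
  000110001010

Answer: 000110001010 (394)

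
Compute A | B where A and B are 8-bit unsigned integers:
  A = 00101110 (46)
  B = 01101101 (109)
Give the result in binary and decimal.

Apply | to each column (1 where either bit is 1):
  00101110
| 01101101
----------
  01101111

Answer: 01101111 (111)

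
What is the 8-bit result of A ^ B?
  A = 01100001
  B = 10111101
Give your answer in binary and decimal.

Apply ^ to each column (1 where bits differ):
  01100001
^ 10111101
----------
  11011100

Answer: 11011100 (220)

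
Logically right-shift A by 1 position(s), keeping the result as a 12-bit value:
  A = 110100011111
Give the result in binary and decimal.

Logical shift right by 1: drop the bottom 1 bit(s), prepend 1 zero(s) on the left.
  110100011111  ->  keep [11010001111], discard [1], prepend 0
= 011010001111

Answer: 011010001111 (1679)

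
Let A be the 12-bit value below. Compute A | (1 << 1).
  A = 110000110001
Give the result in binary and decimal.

Mask = 1 << 1 = 000000000010
Bit 1 of A is 0, so OR-ing with the mask flips it to 1.
  110000110001
| 000000000010
--------------
  110000110011

Answer: 110000110011 (3123)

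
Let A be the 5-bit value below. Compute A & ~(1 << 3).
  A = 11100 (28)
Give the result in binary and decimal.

Mask = ~(1 << 3) = 10111
Bit 3 of A is 1, so AND-ing with the mask clears it to 0.
  11100
& 10111
-------
  10100

Answer: 10100 (20)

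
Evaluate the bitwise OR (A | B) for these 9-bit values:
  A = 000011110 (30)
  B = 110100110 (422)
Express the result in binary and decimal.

Apply | to each column (1 where either bit is 1):
  000011110
| 110100110
-----------
  110111110

Answer: 110111110 (446)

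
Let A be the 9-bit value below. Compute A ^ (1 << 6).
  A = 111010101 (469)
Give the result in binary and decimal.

Mask = 1 << 6 = 001000000
Bit 6 of A is 1; XOR with the mask flips it to 0.
  111010101
^ 001000000
-----------
  110010101

Answer: 110010101 (405)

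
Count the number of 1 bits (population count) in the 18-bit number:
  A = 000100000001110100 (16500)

000100000001110100
1-bits at positions (from bit 0 = LSB): 2, 4, 5, 6, 14
Count = 5

Answer: 5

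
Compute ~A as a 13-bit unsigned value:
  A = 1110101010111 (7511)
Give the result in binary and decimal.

Flip each bit (0->1, 1->0):
  1110101010111
  0001010101000

Answer: 0001010101000 (680)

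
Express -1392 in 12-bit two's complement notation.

1. Binary of +1392:  010101110000
2. Invert bits:     101010001111
3. Add 1:           101010010000

Answer: 101010010000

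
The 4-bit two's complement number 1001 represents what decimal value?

MSB is 1, so the value is negative. Find the magnitude:
1. Invert bits:  0110
2. Add 1:        0111  = 7
3. Apply sign:   -7

Answer: -7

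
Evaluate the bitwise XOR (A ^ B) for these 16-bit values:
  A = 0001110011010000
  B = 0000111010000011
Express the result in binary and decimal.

Apply ^ to each column (1 where bits differ):
  0001110011010000
^ 0000111010000011
------------------
  0001001001010011

Answer: 0001001001010011 (4691)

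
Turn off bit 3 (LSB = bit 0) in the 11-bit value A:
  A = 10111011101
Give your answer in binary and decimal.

Mask = ~(1 << 3) = 11111110111
Bit 3 of A is 1, so AND-ing with the mask clears it to 0.
  10111011101
& 11111110111
-------------
  10111010101

Answer: 10111010101 (1493)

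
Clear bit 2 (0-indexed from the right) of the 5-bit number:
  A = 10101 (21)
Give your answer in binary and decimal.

Mask = ~(1 << 2) = 11011
Bit 2 of A is 1, so AND-ing with the mask clears it to 0.
  10101
& 11011
-------
  10001

Answer: 10001 (17)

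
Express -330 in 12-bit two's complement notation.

1. Binary of +330:  000101001010
2. Invert bits:     111010110101
3. Add 1:           111010110110

Answer: 111010110110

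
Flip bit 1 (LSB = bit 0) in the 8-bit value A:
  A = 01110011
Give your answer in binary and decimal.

Mask = 1 << 1 = 00000010
Bit 1 of A is 1; XOR with the mask flips it to 0.
  01110011
^ 00000010
----------
  01110001

Answer: 01110001 (113)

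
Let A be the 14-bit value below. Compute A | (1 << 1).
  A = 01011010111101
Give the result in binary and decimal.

Mask = 1 << 1 = 00000000000010
Bit 1 of A is 0, so OR-ing with the mask flips it to 1.
  01011010111101
| 00000000000010
----------------
  01011010111111

Answer: 01011010111111 (5823)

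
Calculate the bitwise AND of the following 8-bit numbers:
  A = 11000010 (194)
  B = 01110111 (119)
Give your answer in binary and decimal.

Apply & to each column (1 only where both bits are 1):
  11000010
& 01110111
----------
  01000010

Answer: 01000010 (66)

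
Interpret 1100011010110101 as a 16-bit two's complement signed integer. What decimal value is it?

MSB is 1, so the value is negative. Find the magnitude:
1. Invert bits:  0011100101001010
2. Add 1:        0011100101001011  = 14667
3. Apply sign:   -14667

Answer: -14667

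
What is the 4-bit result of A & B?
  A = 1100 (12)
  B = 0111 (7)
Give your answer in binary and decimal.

Apply & to each column (1 only where both bits are 1):
  1100
& 0111
------
  0100

Answer: 0100 (4)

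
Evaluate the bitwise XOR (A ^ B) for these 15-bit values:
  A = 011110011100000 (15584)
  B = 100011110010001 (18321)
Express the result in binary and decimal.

Apply ^ to each column (1 where bits differ):
  011110011100000
^ 100011110010001
-----------------
  111101101110001

Answer: 111101101110001 (31601)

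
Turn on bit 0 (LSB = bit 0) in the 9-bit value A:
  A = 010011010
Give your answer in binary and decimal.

Mask = 1 << 0 = 000000001
Bit 0 of A is 0, so OR-ing with the mask flips it to 1.
  010011010
| 000000001
-----------
  010011011

Answer: 010011011 (155)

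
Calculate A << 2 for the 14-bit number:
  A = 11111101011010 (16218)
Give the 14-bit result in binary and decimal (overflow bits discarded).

Shift left by 2: drop the top 2 bit(s), append 2 zero(s) on the right.
  11111101011010  ->  discard [11], keep [111101011010], append 00
= 11110101101000

Answer: 11110101101000 (15720)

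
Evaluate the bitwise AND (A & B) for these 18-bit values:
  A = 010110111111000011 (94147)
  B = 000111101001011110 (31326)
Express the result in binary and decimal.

Apply & to each column (1 only where both bits are 1):
  010110111111000011
& 000111101001011110
--------------------
  000110101001000010

Answer: 000110101001000010 (27202)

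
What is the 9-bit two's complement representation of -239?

1. Binary of +239:  011101111
2. Invert bits:     100010000
3. Add 1:           100010001

Answer: 100010001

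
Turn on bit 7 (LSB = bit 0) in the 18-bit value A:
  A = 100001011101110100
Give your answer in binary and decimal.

Mask = 1 << 7 = 000000000010000000
Bit 7 of A is 0, so OR-ing with the mask flips it to 1.
  100001011101110100
| 000000000010000000
--------------------
  100001011111110100

Answer: 100001011111110100 (137204)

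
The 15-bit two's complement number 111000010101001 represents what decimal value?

MSB is 1, so the value is negative. Find the magnitude:
1. Invert bits:  000111101010110
2. Add 1:        000111101010111  = 3927
3. Apply sign:   -3927

Answer: -3927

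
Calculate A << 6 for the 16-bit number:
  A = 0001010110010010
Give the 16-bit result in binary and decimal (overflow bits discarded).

Shift left by 6: drop the top 6 bit(s), append 6 zero(s) on the right.
  0001010110010010  ->  discard [000101], keep [0110010010], append 000000
= 0110010010000000

Answer: 0110010010000000 (25728)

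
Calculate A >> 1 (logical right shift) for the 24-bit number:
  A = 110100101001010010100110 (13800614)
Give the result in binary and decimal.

Logical shift right by 1: drop the bottom 1 bit(s), prepend 1 zero(s) on the left.
  110100101001010010100110  ->  keep [11010010100101001010011], discard [0], prepend 0
= 011010010100101001010011

Answer: 011010010100101001010011 (6900307)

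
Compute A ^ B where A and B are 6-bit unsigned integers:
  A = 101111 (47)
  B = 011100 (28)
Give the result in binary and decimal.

Apply ^ to each column (1 where bits differ):
  101111
^ 011100
--------
  110011

Answer: 110011 (51)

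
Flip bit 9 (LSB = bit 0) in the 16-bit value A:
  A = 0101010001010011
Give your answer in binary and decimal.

Mask = 1 << 9 = 0000001000000000
Bit 9 of A is 0; XOR with the mask flips it to 1.
  0101010001010011
^ 0000001000000000
------------------
  0101011001010011

Answer: 0101011001010011 (22099)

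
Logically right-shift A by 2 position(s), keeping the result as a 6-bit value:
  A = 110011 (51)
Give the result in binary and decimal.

Logical shift right by 2: drop the bottom 2 bit(s), prepend 2 zero(s) on the left.
  110011  ->  keep [1100], discard [11], prepend 00
= 001100

Answer: 001100 (12)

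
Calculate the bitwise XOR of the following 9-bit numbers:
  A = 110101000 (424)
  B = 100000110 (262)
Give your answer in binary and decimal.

Apply ^ to each column (1 where bits differ):
  110101000
^ 100000110
-----------
  010101110

Answer: 010101110 (174)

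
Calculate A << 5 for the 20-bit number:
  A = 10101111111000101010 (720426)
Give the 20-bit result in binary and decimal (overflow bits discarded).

Shift left by 5: drop the top 5 bit(s), append 5 zero(s) on the right.
  10101111111000101010  ->  discard [10101], keep [111111000101010], append 00000
= 11111100010101000000

Answer: 11111100010101000000 (1033536)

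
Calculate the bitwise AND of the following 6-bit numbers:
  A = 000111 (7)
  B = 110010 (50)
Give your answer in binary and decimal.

Apply & to each column (1 only where both bits are 1):
  000111
& 110010
--------
  000010

Answer: 000010 (2)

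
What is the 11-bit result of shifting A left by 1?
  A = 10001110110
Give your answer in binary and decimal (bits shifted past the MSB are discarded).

Shift left by 1: drop the top 1 bit(s), append 1 zero(s) on the right.
  10001110110  ->  discard [1], keep [0001110110], append 0
= 00011101100

Answer: 00011101100 (236)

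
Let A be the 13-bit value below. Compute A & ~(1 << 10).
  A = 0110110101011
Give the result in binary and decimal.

Mask = ~(1 << 10) = 1101111111111
Bit 10 of A is 1, so AND-ing with the mask clears it to 0.
  0110110101011
& 1101111111111
---------------
  0100110101011

Answer: 0100110101011 (2475)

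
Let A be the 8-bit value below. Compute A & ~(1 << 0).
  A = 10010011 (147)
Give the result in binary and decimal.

Mask = ~(1 << 0) = 11111110
Bit 0 of A is 1, so AND-ing with the mask clears it to 0.
  10010011
& 11111110
----------
  10010010

Answer: 10010010 (146)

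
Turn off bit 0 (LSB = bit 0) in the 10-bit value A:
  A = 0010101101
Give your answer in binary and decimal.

Mask = ~(1 << 0) = 1111111110
Bit 0 of A is 1, so AND-ing with the mask clears it to 0.
  0010101101
& 1111111110
------------
  0010101100

Answer: 0010101100 (172)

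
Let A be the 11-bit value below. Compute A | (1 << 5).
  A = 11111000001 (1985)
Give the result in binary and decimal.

Mask = 1 << 5 = 00000100000
Bit 5 of A is 0, so OR-ing with the mask flips it to 1.
  11111000001
| 00000100000
-------------
  11111100001

Answer: 11111100001 (2017)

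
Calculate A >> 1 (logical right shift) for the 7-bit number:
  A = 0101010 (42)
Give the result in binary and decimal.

Logical shift right by 1: drop the bottom 1 bit(s), prepend 1 zero(s) on the left.
  0101010  ->  keep [010101], discard [0], prepend 0
= 0010101

Answer: 0010101 (21)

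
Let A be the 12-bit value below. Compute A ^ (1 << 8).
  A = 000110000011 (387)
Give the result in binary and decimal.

Mask = 1 << 8 = 000100000000
Bit 8 of A is 1; XOR with the mask flips it to 0.
  000110000011
^ 000100000000
--------------
  000010000011

Answer: 000010000011 (131)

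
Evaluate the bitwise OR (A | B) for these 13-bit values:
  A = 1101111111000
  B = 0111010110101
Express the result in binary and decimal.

Apply | to each column (1 where either bit is 1):
  1101111111000
| 0111010110101
---------------
  1111111111101

Answer: 1111111111101 (8189)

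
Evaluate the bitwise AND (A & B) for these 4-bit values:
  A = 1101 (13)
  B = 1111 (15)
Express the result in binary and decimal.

Apply & to each column (1 only where both bits are 1):
  1101
& 1111
------
  1101

Answer: 1101 (13)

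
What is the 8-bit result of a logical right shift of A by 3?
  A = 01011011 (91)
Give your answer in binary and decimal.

Logical shift right by 3: drop the bottom 3 bit(s), prepend 3 zero(s) on the left.
  01011011  ->  keep [01011], discard [011], prepend 000
= 00001011

Answer: 00001011 (11)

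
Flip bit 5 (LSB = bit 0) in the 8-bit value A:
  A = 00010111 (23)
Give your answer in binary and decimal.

Mask = 1 << 5 = 00100000
Bit 5 of A is 0; XOR with the mask flips it to 1.
  00010111
^ 00100000
----------
  00110111

Answer: 00110111 (55)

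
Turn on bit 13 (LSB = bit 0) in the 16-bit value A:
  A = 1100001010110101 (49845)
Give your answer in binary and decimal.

Mask = 1 << 13 = 0010000000000000
Bit 13 of A is 0, so OR-ing with the mask flips it to 1.
  1100001010110101
| 0010000000000000
------------------
  1110001010110101

Answer: 1110001010110101 (58037)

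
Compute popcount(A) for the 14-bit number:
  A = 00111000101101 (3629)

00111000101101
1-bits at positions (from bit 0 = LSB): 0, 2, 3, 5, 9, 10, 11
Count = 7

Answer: 7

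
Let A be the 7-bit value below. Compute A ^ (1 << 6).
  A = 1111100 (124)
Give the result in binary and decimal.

Mask = 1 << 6 = 1000000
Bit 6 of A is 1; XOR with the mask flips it to 0.
  1111100
^ 1000000
---------
  0111100

Answer: 0111100 (60)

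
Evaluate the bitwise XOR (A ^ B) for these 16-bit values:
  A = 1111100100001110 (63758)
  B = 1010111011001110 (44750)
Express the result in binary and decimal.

Apply ^ to each column (1 where bits differ):
  1111100100001110
^ 1010111011001110
------------------
  0101011111000000

Answer: 0101011111000000 (22464)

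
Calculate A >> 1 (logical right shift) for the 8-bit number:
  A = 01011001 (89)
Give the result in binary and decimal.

Logical shift right by 1: drop the bottom 1 bit(s), prepend 1 zero(s) on the left.
  01011001  ->  keep [0101100], discard [1], prepend 0
= 00101100

Answer: 00101100 (44)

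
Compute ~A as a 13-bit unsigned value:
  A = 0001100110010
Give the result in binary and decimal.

Flip each bit (0->1, 1->0):
  0001100110010
  1110011001101

Answer: 1110011001101 (7373)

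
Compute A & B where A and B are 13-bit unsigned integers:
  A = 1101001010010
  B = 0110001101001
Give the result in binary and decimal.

Apply & to each column (1 only where both bits are 1):
  1101001010010
& 0110001101001
---------------
  0100001000000

Answer: 0100001000000 (2112)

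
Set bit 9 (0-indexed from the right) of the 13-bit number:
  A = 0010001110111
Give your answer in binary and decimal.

Mask = 1 << 9 = 0001000000000
Bit 9 of A is 0, so OR-ing with the mask flips it to 1.
  0010001110111
| 0001000000000
---------------
  0011001110111

Answer: 0011001110111 (1655)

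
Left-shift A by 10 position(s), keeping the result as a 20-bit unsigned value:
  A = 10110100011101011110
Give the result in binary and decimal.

Shift left by 10: drop the top 10 bit(s), append 10 zero(s) on the right.
  10110100011101011110  ->  discard [1011010001], keep [1101011110], append 0000000000
= 11010111100000000000

Answer: 11010111100000000000 (882688)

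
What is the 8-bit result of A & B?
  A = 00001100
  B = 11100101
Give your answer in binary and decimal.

Apply & to each column (1 only where both bits are 1):
  00001100
& 11100101
----------
  00000100

Answer: 00000100 (4)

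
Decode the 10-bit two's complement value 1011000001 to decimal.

MSB is 1, so the value is negative. Find the magnitude:
1. Invert bits:  0100111110
2. Add 1:        0100111111  = 319
3. Apply sign:   -319

Answer: -319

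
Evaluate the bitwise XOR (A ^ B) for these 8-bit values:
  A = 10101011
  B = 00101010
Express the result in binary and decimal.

Apply ^ to each column (1 where bits differ):
  10101011
^ 00101010
----------
  10000001

Answer: 10000001 (129)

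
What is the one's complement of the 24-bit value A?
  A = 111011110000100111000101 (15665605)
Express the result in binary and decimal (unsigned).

Flip each bit (0->1, 1->0):
  111011110000100111000101
  000100001111011000111010

Answer: 000100001111011000111010 (1111610)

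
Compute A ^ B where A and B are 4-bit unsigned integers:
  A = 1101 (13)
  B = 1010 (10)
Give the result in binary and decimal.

Apply ^ to each column (1 where bits differ):
  1101
^ 1010
------
  0111

Answer: 0111 (7)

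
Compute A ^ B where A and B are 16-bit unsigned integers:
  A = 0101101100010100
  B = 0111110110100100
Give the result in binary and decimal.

Apply ^ to each column (1 where bits differ):
  0101101100010100
^ 0111110110100100
------------------
  0010011010110000

Answer: 0010011010110000 (9904)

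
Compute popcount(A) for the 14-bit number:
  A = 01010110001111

01010110001111
1-bits at positions (from bit 0 = LSB): 0, 1, 2, 3, 7, 8, 10, 12
Count = 8

Answer: 8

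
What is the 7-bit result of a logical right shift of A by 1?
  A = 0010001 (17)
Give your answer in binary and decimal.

Logical shift right by 1: drop the bottom 1 bit(s), prepend 1 zero(s) on the left.
  0010001  ->  keep [001000], discard [1], prepend 0
= 0001000

Answer: 0001000 (8)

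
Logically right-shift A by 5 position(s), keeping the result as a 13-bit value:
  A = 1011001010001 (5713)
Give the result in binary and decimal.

Logical shift right by 5: drop the bottom 5 bit(s), prepend 5 zero(s) on the left.
  1011001010001  ->  keep [10110010], discard [10001], prepend 00000
= 0000010110010

Answer: 0000010110010 (178)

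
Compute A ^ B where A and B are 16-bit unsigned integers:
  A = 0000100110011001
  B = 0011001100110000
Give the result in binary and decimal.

Apply ^ to each column (1 where bits differ):
  0000100110011001
^ 0011001100110000
------------------
  0011101010101001

Answer: 0011101010101001 (15017)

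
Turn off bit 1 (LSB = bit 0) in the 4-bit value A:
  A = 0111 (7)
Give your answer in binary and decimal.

Mask = ~(1 << 1) = 1101
Bit 1 of A is 1, so AND-ing with the mask clears it to 0.
  0111
& 1101
------
  0101

Answer: 0101 (5)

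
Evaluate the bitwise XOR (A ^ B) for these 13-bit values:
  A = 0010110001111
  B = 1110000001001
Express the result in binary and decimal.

Apply ^ to each column (1 where bits differ):
  0010110001111
^ 1110000001001
---------------
  1100110000110

Answer: 1100110000110 (6534)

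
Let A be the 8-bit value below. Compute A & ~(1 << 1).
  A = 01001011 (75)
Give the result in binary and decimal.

Mask = ~(1 << 1) = 11111101
Bit 1 of A is 1, so AND-ing with the mask clears it to 0.
  01001011
& 11111101
----------
  01001001

Answer: 01001001 (73)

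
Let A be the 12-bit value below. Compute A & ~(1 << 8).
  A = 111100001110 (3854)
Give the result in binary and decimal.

Mask = ~(1 << 8) = 111011111111
Bit 8 of A is 1, so AND-ing with the mask clears it to 0.
  111100001110
& 111011111111
--------------
  111000001110

Answer: 111000001110 (3598)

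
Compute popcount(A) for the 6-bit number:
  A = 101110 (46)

101110
1-bits at positions (from bit 0 = LSB): 1, 2, 3, 5
Count = 4

Answer: 4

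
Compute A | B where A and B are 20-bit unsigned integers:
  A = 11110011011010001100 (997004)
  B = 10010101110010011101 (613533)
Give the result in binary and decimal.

Apply | to each column (1 where either bit is 1):
  11110011011010001100
| 10010101110010011101
----------------------
  11110111111010011101

Answer: 11110111111010011101 (1015453)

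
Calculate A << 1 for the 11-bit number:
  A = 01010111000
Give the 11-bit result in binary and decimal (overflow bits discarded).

Shift left by 1: drop the top 1 bit(s), append 1 zero(s) on the right.
  01010111000  ->  discard [0], keep [1010111000], append 0
= 10101110000

Answer: 10101110000 (1392)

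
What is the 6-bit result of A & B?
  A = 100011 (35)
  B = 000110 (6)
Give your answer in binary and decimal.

Apply & to each column (1 only where both bits are 1):
  100011
& 000110
--------
  000010

Answer: 000010 (2)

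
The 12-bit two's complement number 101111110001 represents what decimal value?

MSB is 1, so the value is negative. Find the magnitude:
1. Invert bits:  010000001110
2. Add 1:        010000001111  = 1039
3. Apply sign:   -1039

Answer: -1039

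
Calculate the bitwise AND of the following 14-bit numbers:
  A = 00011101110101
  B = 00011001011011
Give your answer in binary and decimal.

Apply & to each column (1 only where both bits are 1):
  00011101110101
& 00011001011011
----------------
  00011001010001

Answer: 00011001010001 (1617)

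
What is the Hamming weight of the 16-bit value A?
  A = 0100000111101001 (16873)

0100000111101001
1-bits at positions (from bit 0 = LSB): 0, 3, 5, 6, 7, 8, 14
Count = 7

Answer: 7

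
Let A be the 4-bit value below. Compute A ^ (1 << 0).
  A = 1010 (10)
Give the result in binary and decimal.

Mask = 1 << 0 = 0001
Bit 0 of A is 0; XOR with the mask flips it to 1.
  1010
^ 0001
------
  1011

Answer: 1011 (11)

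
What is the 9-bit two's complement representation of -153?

1. Binary of +153:  010011001
2. Invert bits:     101100110
3. Add 1:           101100111

Answer: 101100111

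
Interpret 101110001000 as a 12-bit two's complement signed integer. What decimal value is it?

MSB is 1, so the value is negative. Find the magnitude:
1. Invert bits:  010001110111
2. Add 1:        010001111000  = 1144
3. Apply sign:   -1144

Answer: -1144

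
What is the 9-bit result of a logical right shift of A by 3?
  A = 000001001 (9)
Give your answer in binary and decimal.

Logical shift right by 3: drop the bottom 3 bit(s), prepend 3 zero(s) on the left.
  000001001  ->  keep [000001], discard [001], prepend 000
= 000000001

Answer: 000000001 (1)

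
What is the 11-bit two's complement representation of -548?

1. Binary of +548:  01000100100
2. Invert bits:     10111011011
3. Add 1:           10111011100

Answer: 10111011100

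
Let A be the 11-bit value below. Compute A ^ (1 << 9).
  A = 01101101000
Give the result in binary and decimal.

Mask = 1 << 9 = 01000000000
Bit 9 of A is 1; XOR with the mask flips it to 0.
  01101101000
^ 01000000000
-------------
  00101101000

Answer: 00101101000 (360)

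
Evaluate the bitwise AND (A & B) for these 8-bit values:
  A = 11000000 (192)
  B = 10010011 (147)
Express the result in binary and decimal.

Apply & to each column (1 only where both bits are 1):
  11000000
& 10010011
----------
  10000000

Answer: 10000000 (128)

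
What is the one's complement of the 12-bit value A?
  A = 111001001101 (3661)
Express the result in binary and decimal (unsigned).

Flip each bit (0->1, 1->0):
  111001001101
  000110110010

Answer: 000110110010 (434)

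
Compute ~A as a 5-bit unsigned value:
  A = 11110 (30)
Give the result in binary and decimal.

Flip each bit (0->1, 1->0):
  11110
  00001

Answer: 00001 (1)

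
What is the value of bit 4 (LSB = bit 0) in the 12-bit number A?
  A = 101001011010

Bit 4 is the 5th from the right.
  101001011010
         ^
That bit is 1.

Answer: 1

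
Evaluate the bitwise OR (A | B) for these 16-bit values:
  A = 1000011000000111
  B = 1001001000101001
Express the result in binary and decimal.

Apply | to each column (1 where either bit is 1):
  1000011000000111
| 1001001000101001
------------------
  1001011000101111

Answer: 1001011000101111 (38447)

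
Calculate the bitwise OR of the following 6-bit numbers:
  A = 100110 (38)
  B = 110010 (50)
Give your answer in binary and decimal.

Apply | to each column (1 where either bit is 1):
  100110
| 110010
--------
  110110

Answer: 110110 (54)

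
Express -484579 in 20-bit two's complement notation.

1. Binary of +484579:  01110110010011100011
2. Invert bits:     10001001101100011100
3. Add 1:           10001001101100011101

Answer: 10001001101100011101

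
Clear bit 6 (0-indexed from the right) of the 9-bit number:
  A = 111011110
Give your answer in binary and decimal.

Mask = ~(1 << 6) = 110111111
Bit 6 of A is 1, so AND-ing with the mask clears it to 0.
  111011110
& 110111111
-----------
  110011110

Answer: 110011110 (414)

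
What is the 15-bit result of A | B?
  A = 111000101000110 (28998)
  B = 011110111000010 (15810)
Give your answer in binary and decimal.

Apply | to each column (1 where either bit is 1):
  111000101000110
| 011110111000010
-----------------
  111110111000110

Answer: 111110111000110 (32198)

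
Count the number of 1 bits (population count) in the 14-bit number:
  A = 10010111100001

10010111100001
1-bits at positions (from bit 0 = LSB): 0, 5, 6, 7, 8, 10, 13
Count = 7

Answer: 7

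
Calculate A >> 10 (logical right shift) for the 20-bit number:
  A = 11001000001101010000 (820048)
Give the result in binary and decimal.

Logical shift right by 10: drop the bottom 10 bit(s), prepend 10 zero(s) on the left.
  11001000001101010000  ->  keep [1100100000], discard [1101010000], prepend 0000000000
= 00000000001100100000

Answer: 00000000001100100000 (800)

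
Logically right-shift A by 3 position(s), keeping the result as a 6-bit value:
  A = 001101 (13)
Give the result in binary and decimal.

Logical shift right by 3: drop the bottom 3 bit(s), prepend 3 zero(s) on the left.
  001101  ->  keep [001], discard [101], prepend 000
= 000001

Answer: 000001 (1)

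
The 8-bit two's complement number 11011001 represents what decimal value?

MSB is 1, so the value is negative. Find the magnitude:
1. Invert bits:  00100110
2. Add 1:        00100111  = 39
3. Apply sign:   -39

Answer: -39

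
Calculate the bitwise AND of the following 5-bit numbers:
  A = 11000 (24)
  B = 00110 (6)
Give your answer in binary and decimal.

Apply & to each column (1 only where both bits are 1):
  11000
& 00110
-------
  00000

Answer: 00000 (0)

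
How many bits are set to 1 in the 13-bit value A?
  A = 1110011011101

1110011011101
1-bits at positions (from bit 0 = LSB): 0, 2, 3, 4, 6, 7, 10, 11, 12
Count = 9

Answer: 9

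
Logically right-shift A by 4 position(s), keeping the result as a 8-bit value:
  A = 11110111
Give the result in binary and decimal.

Logical shift right by 4: drop the bottom 4 bit(s), prepend 4 zero(s) on the left.
  11110111  ->  keep [1111], discard [0111], prepend 0000
= 00001111

Answer: 00001111 (15)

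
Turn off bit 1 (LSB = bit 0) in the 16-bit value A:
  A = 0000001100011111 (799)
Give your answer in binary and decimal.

Mask = ~(1 << 1) = 1111111111111101
Bit 1 of A is 1, so AND-ing with the mask clears it to 0.
  0000001100011111
& 1111111111111101
------------------
  0000001100011101

Answer: 0000001100011101 (797)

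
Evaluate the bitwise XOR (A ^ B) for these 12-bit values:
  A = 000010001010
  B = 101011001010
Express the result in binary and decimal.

Apply ^ to each column (1 where bits differ):
  000010001010
^ 101011001010
--------------
  101001000000

Answer: 101001000000 (2624)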